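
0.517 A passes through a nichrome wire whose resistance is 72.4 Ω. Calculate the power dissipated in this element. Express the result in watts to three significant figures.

The current through and the resistance of the element are both given; use P = I²R.
P = (0.5170 A)² × 72.4 Ω = 19.35 W

19.4 W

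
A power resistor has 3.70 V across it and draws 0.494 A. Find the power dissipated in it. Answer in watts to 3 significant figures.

V and I are known directly — P = V I, no intermediate step needed.
P = 3.70 V × 0.4940 A = 1.828 W

1.83 W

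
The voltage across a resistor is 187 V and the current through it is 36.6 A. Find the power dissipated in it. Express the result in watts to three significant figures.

6840 W

With V and I both given, power follows immediately from P = V I.
P = 187 V × 36.60 A = 6844 W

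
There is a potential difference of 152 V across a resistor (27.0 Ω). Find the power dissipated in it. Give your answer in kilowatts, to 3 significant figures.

With V across and R both known, P = V²/R gives the dissipation directly.
P = (152 V)² / 27.0 Ω = 855.7 W

0.856 kW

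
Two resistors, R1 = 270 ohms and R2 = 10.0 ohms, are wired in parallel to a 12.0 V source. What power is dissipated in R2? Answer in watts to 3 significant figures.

14.4 W

R2 sits directly across the source, so P = V²/R with V = 12.0 V.
P_R2 = V² / R2 = (12.0)² / 10.0 Ω = 14.40 W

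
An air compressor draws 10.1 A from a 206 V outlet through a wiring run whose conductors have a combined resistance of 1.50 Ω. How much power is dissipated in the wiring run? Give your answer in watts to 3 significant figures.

153 W

The wiring run and load are in series, so the same current flows in both; the loss is I²R_line.
The wiring run carries the full 10.1 A.
P_line = I² R_line = (10.10)² × 1.50 = 153.0 W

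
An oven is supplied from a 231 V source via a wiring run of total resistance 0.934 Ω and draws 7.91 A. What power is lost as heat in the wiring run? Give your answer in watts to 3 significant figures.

Line loss is just I²R for the cable — we know both I and R_line directly.
The wiring run carries the full 7.91 A.
P_line = I² R_line = (7.910)² × 0.934 = 58.44 W

58.4 W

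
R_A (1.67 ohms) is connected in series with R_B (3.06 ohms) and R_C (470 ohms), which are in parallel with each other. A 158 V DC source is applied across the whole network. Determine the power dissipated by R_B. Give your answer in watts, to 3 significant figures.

First combine the parallel branches into one equivalent R_p, then R_A + R_p is a series pair.
R_p = (3.06×470)/(3.06+470) = 3.040 Ω
R_total = 1.67 + 3.040 = 4.710 Ω
I = V / R_total = 158 / 4.710 = 33.54 A
Voltage across the parallel pair: V_p = I × R_p = 33.54 × 3.040 = 102.0 V
R_B sees V_p directly, so P = V_p² / R_B.
P_R_B = (102.0)² / 3.06 = 3399 W

3400 W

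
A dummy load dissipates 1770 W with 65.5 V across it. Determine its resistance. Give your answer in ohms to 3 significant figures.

2.42 Ω

The two known quantities fix the third via R = V² / P.
R = (65.5)² / 1770 = 2.424 Ω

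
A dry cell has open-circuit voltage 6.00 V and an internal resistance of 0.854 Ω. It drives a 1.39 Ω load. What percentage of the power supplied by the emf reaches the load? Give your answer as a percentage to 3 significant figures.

61.9 %

Both r and R carry the same current, so the power split is just the resistance split: η = R/(R+r).
η = R / (R + r) = 1.39 / (1.39 + 0.854) = 0.6194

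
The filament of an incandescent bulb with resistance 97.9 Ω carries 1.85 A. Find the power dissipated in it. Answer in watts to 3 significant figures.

335 W

Current and resistance are given, so P = I²R is the direct form.
P = (1.850 A)² × 97.9 Ω = 335.1 W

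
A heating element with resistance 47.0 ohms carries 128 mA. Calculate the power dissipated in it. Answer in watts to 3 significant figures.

0.770 W

Current and resistance are given, so P = I²R is the direct form.
P = (0.1280 A)² × 47.0 Ω = 0.7700 W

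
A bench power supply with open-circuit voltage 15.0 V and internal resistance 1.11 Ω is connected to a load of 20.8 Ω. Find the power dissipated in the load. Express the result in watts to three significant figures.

Load and internal resistance form a series loop — compute the loop current, then the load power via I²R.
I = ε / (r + R) = 15.0 / (1.11 + 20.8) = 0.6846 A
P_load = I² R = (0.6846)² × 20.8 = 9.749 W

9.75 W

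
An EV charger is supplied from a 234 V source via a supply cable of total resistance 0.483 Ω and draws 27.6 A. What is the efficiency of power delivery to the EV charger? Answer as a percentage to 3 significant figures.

94.3 %

The supply cable carries the full 27.6 A.
P_line = I² R_line = (27.60)² × 0.483 = 367.9 W
P_source = V I = 234 × 27.60 = 6458 W; P_load = 6090 W
η = P_load / P_source = 6090 / 6458 = 0.9430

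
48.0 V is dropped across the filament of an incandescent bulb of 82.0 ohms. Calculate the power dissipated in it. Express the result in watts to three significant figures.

28.1 W

We know the drop across the element and its resistance — P = V²/R, one step.
P = (48.0 V)² / 82.0 Ω = 28.10 W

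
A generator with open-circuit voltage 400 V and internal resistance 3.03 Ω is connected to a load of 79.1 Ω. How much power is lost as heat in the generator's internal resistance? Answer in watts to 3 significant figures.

71.9 W

The internal resistance carries the same current as the load; P_int = I²r.
I = ε / (r + R) = 400 / (3.03 + 79.1) = 4.870 A
P_int = I² r = (4.870)² × 3.03 = 71.87 W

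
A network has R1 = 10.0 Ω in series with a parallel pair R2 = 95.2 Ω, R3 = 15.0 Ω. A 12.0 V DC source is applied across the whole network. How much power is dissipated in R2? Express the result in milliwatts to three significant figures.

Collapse R2‖R3 to a single equivalent, reducing the network to two series elements.
R_p = (95.2×15.0)/(95.2+15.0) = 12.96 Ω
R_total = 10.0 + 12.96 = 22.96 Ω
I = V / R_total = 12.0 / 22.96 = 0.5227 A
Voltage across the parallel pair: V_p = I × R_p = 0.5227 × 12.96 = 6.773 V
R2 is across V_p, so use P = V²/R for that branch.
P_R2 = (6.773)² / 95.2 = 0.4819 W

482 mW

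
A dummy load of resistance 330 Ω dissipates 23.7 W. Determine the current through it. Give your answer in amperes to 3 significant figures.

0.268 A

From P = V I = I²R = V²/R, with the two given quantities we get I = √(P / R).
I = √(23.7 / 330) = 0.2680 A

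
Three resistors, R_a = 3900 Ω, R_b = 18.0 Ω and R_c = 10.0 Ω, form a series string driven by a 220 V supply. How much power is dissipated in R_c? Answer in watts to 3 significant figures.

0.0314 W

The current is common to all series resistors; compute it, then apply P = I²R for the target.
R_total = 3900 + 18.0 + 10.0 = 3928 Ω
I = V / R_total = 220 / 3928 = 0.05601 A
P_R_c = I² × R_c = (0.05601)² × 10.0 = 0.03137 W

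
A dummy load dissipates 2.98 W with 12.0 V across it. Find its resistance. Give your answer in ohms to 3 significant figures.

48.3 Ω

From P = V I = I²R = V²/R, with the two given quantities we get R = V² / P.
R = (12.0)² / 2.98 = 48.32 Ω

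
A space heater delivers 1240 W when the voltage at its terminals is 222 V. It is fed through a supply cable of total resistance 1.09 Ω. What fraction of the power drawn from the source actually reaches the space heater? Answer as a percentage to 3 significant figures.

97.3 %

I = P / V = 1240 / 222 = 5.586 A through the supply cable.
P_line = I² R_line = (5.586)² × 1.09 = 34.01 W
P_source = P_load + P_line = 1240 + 34.01 = 1274 W
η = P_load / P_source = 1240 / 1274 = 0.9733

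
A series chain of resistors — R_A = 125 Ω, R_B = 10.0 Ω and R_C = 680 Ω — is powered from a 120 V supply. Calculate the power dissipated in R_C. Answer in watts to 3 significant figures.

14.7 W

The current is common to all series resistors; compute it, then apply P = I²R for the target.
R_total = 125 + 10.0 + 680 = 815.0 Ω
I = V / R_total = 120 / 815.0 = 0.1472 A
P_R_C = I² × R_C = (0.1472)² × 680 = 14.74 W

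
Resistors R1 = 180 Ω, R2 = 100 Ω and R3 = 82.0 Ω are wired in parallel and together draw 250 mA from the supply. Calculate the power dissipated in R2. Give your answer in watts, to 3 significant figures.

0.812 W

Only the total current is stated, so first find the parallel equivalent to get the voltage across the combination.
1/R_eq = 1/180 + 1/100 + 1/82.0 ⇒ R_eq = 36.04 Ω
V = I_total × R_eq = 0.2500 × 36.04 = 9.009 V
P_R2 = V² / R2 = (9.009)² / 100 = 0.8116 W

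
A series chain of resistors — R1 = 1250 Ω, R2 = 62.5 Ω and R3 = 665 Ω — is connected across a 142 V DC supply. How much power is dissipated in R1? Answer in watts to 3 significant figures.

6.45 W

The current is common to all series resistors; compute it, then apply P = I²R for the target.
R_total = 1250 + 62.5 + 665 = 1978 Ω
I = V / R_total = 142 / 1978 = 0.07181 A
P_R1 = I² × R1 = (0.07181)² × 1250 = 6.445 W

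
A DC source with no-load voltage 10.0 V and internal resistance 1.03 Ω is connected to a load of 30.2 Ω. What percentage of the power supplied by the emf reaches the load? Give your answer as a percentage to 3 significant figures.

Efficiency is P_load / P_total. With a series r and R sharing the same I, P = I²R for each, so η = R/(R+r).
η = R / (R + r) = 30.2 / (30.2 + 1.03) = 0.9670

96.7 %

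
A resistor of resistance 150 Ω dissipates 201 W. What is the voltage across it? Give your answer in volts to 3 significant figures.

174 V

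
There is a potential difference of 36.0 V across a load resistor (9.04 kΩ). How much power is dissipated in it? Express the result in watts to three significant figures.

0.143 W

With V across and R both known, P = V²/R gives the dissipation directly.
P = (36.0 V)² / 9040 Ω = 0.1434 W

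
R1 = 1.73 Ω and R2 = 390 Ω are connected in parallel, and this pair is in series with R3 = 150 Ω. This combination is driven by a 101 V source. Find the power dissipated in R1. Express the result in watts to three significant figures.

0.760 W

Collapse the R1‖R2 pair into one equivalent R_p; then R_p and R3 form a series string.
R_p = (1.73×390)/(1.73+390) = 1.722 Ω
R_total = R_p + 150 = 1.722 + 150 = 151.7 Ω
I = V / R_total = 101 / 151.7 = 0.6657 A
Voltage across the parallel pair: V_p = I × R_p = 0.6657 × 1.722 = 1.147 V
Use P = V²/R for R1 with V = V_p.
P_R1 = (1.147)² / 1.73 = 0.7599 W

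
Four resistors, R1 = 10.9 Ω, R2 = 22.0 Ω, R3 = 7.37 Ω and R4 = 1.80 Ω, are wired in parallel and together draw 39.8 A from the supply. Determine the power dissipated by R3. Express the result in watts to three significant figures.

313 W

We need the common branch voltage; get it from I_total × R_eq, then P = V²/R for the branch.
1/R_eq = 1/10.9 + 1/22.0 + 1/7.37 + 1/1.80 ⇒ R_eq = 1.207 Ω
V = I_total × R_eq = 39.80 × 1.207 = 48.04 V
P_R3 = V² / R3 = (48.04)² / 7.37 = 313.2 W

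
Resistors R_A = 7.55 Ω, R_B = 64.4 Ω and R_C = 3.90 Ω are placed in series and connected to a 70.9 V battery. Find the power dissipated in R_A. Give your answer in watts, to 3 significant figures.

6.60 W

Every series element carries the same I. Get I from the total resistance, then P = I² × R_A.
R_total = 7.55 + 64.4 + 3.90 = 75.85 Ω
I = V / R_total = 70.9 / 75.85 = 0.9347 A
P_R_A = I² × R_A = (0.9347)² × 7.55 = 6.597 W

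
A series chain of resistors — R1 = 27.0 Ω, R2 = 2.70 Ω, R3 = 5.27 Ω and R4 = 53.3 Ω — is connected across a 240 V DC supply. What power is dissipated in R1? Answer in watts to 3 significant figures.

Since the resistors are in series they all carry the loop current I = V/R_total; the power in any one is I²R.
R_total = 27.0 + 2.70 + 5.27 + 53.3 = 88.27 Ω
I = V / R_total = 240 / 88.27 = 2.719 A
P_R1 = I² × R1 = (2.719)² × 27.0 = 199.6 W

200 W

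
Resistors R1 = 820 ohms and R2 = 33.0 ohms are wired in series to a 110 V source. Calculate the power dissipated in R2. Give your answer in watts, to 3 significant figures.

0.549 W

In a series string the same current flows through every resistor — find that current, then P = I²R for the one we want.
R_total = 820 + 33.0 = 853.0 Ω
I = V / R_total = 110 / 853.0 = 0.1290 A
P_R2 = I² × R2 = (0.1290)² × 33.0 = 0.5488 W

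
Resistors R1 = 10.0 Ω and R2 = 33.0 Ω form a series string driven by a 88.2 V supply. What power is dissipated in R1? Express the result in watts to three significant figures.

Since the resistors are in series they all carry the loop current I = V/R_total; the power in any one is I²R.
R_total = 10.0 + 33.0 = 43.00 Ω
I = V / R_total = 88.2 / 43.00 = 2.051 A
P_R1 = I² × R1 = (2.051)² × 10.0 = 42.07 W

42.1 W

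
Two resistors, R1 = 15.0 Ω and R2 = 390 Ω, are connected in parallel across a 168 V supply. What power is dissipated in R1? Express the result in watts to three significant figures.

The supply voltage appears across each parallel branch — just use P = V²/R1.
P_R1 = V² / R1 = (168)² / 15.0 Ω = 1882 W

1880 W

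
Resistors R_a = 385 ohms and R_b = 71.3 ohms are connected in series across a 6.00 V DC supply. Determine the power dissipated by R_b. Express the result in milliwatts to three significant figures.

In a series string the same current flows through every resistor — find that current, then P = I²R for the one we want.
R_total = 385 + 71.3 = 456.3 Ω
I = V / R_total = 6.00 / 456.3 = 0.01315 A
P_R_b = I² × R_b = (0.01315)² × 71.3 = 0.01233 W

12.3 mW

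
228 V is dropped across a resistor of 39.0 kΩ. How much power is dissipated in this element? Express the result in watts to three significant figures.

1.33 W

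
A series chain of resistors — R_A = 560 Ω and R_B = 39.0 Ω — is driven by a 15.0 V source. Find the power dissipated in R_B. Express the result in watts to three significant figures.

0.0245 W

Since the resistors are in series they all carry the loop current I = V/R_total; the power in any one is I²R.
R_total = 560 + 39.0 = 599.0 Ω
I = V / R_total = 15.0 / 599.0 = 0.02504 A
P_R_B = I² × R_B = (0.02504)² × 39.0 = 0.02446 W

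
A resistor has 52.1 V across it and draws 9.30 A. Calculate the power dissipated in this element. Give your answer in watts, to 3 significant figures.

Both the voltage across and the current through the element are known, so P = V I applies directly.
P = 52.1 V × 9.300 A = 484.5 W

485 W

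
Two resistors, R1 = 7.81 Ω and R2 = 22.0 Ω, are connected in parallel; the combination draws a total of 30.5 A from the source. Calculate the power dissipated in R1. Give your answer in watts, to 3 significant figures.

Only the total current is stated, so first find the parallel equivalent to get the voltage across the combination.
1/R_eq = 1/7.81 + 1/22.0 ⇒ R_eq = 5.764 Ω
V = I_total × R_eq = 30.50 × 5.764 = 175.8 V
P_R1 = V² / R1 = (175.8)² / 7.81 = 3957 W

3960 W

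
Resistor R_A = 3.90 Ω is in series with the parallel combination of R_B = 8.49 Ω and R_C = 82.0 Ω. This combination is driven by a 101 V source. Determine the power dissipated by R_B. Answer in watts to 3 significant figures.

Reduce the parallel pair to R_p first; the network is then a simple series string.
R_p = (8.49×82.0)/(8.49+82.0) = 7.693 Ω
R_total = 3.90 + 7.693 = 11.59 Ω
I = V / R_total = 101 / 11.59 = 8.712 A
Voltage across the parallel pair: V_p = I × R_p = 8.712 × 7.693 = 67.02 V
R_B is across V_p, so use P = V²/R for that branch.
P_R_B = (67.02)² / 8.49 = 529.1 W

529 W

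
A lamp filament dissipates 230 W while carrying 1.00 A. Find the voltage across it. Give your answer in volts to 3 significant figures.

230 V

Rearranging the power relation for the two known quantities gives V = P / I.
V = 230 / 1.000 = 230.0 V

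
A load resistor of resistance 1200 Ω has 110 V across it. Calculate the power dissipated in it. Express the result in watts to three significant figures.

10.1 W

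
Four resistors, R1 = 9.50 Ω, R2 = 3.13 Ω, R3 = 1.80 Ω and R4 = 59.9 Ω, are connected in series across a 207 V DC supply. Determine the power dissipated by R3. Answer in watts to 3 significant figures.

In a series string the same current flows through every resistor — find that current, then P = I²R for the one we want.
R_total = 9.50 + 3.13 + 1.80 + 59.9 = 74.33 Ω
I = V / R_total = 207 / 74.33 = 2.785 A
P_R3 = I² × R3 = (2.785)² × 1.80 = 13.96 W

14.0 W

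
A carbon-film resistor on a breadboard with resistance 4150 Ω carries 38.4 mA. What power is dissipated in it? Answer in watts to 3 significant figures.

6.12 W

The current through and the resistance of the element are both given; use P = I²R.
P = (0.03840 A)² × 4150 Ω = 6.119 W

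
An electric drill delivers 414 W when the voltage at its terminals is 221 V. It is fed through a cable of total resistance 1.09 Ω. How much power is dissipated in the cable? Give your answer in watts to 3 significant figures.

3.83 W

The cable and load are in series, so the same current flows in both; the loss is I²R_line.
I = P / V = 414 / 221 = 1.873 A through the cable.
P_line = I² R_line = (1.873)² × 1.09 = 3.825 W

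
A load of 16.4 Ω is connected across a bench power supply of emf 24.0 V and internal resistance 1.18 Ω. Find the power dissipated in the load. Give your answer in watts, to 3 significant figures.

30.6 W

The internal resistance and the load are in series, so the same I flows through both; get I from ε/(r+R), then I²R for the load.
I = ε / (r + R) = 24.0 / (1.18 + 16.4) = 1.365 A
P_load = I² R = (1.365)² × 16.4 = 30.57 W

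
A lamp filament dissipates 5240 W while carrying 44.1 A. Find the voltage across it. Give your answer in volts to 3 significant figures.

Rearranging the power relation for the two known quantities gives V = P / I.
V = 5240 / 44.10 = 118.8 V

119 V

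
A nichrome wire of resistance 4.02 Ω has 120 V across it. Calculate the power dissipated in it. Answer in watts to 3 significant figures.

3580 W

We know the drop across the element and its resistance — P = V²/R, one step.
P = (120 V)² / 4.02 Ω = 3582 W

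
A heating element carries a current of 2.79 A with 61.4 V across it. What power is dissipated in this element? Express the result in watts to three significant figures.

171 W

V and I are known directly — P = V I, no intermediate step needed.
P = 61.4 V × 2.790 A = 171.3 W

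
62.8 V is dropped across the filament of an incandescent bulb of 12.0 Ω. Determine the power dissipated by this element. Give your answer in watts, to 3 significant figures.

With V across and R both known, P = V²/R gives the dissipation directly.
P = (62.8 V)² / 12.0 Ω = 328.7 W

329 W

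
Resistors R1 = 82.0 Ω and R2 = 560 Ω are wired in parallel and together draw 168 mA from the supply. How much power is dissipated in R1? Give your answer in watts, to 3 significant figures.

The branches share the same voltage, but only the total current is given — find V from the equivalent resistance first.
1/R_eq = 1/82.0 + 1/560 ⇒ R_eq = 71.53 Ω
V = I_total × R_eq = 0.1680 × 71.53 = 12.02 V
P_R1 = V² / R1 = (12.02)² / 82.0 = 1.761 W

1.76 W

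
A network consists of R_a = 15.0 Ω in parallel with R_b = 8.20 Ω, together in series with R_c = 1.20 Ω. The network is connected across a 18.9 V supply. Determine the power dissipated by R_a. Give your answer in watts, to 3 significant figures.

15.8 W

Collapse the R_a‖R_b pair into one equivalent R_p; then R_p and R_c form a series string.
R_p = (15.0×8.20)/(15.0+8.20) = 5.302 Ω
R_total = R_p + 1.20 = 5.302 + 1.20 = 6.502 Ω
I = V / R_total = 18.9 / 6.502 = 2.907 A
Voltage across the parallel pair: V_p = I × R_p = 2.907 × 5.302 = 15.41 V
Use P = V²/R for R_a with V = V_p.
P_R_a = (15.41)² / 15.0 = 15.83 W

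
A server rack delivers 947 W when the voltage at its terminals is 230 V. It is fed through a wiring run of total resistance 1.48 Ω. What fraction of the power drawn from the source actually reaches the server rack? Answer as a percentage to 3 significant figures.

97.4 %

I = P / V = 947 / 230 = 4.117 A through the wiring run.
P_line = I² R_line = (4.117)² × 1.48 = 25.09 W
P_source = P_load + P_line = 947.0 + 25.09 = 972.1 W
η = P_load / P_source = 947.0 / 972.1 = 0.9742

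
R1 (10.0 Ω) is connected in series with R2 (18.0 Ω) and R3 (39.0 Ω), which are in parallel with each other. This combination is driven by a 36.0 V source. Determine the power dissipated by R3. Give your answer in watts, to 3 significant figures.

First combine the parallel branches into one equivalent R_p, then R1 + R_p is a series pair.
R_p = (18.0×39.0)/(18.0+39.0) = 12.32 Ω
R_total = 10.0 + 12.32 = 22.32 Ω
I = V / R_total = 36.0 / 22.32 = 1.613 A
Voltage across the parallel pair: V_p = I × R_p = 1.613 × 12.32 = 19.87 V
With V_p across R3, its power is V_p²/R3.
P_R3 = (19.87)² / 39.0 = 10.12 W

10.1 W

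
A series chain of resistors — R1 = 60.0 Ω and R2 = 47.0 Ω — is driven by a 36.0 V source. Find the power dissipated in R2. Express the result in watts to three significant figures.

5.32 W

Since the resistors are in series they all carry the loop current I = V/R_total; the power in any one is I²R.
R_total = 60.0 + 47.0 = 107.0 Ω
I = V / R_total = 36.0 / 107.0 = 0.3364 A
P_R2 = I² × R2 = (0.3364)² × 47.0 = 5.320 W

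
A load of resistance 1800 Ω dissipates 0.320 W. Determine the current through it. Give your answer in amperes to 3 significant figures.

0.0133 A

Rearranging the power relation for the two known quantities gives I = √(P / R).
I = √(0.320 / 1800) = 0.01333 A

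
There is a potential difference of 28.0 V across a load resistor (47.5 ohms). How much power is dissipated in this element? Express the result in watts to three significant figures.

16.5 W

Voltage and resistance are given, so P = V²/R is the one-step route.
P = (28.0 V)² / 47.5 Ω = 16.51 W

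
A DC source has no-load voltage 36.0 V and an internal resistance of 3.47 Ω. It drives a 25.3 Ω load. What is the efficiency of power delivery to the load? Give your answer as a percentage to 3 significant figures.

The source delivers εI, of which I²R reaches the load and I²r is lost; since I is common, η = R/(R+r).
η = R / (R + r) = 25.3 / (25.3 + 3.47) = 0.8794

87.9 %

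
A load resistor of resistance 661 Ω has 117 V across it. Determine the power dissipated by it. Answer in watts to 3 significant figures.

20.7 W

We know the drop across the element and its resistance — P = V²/R, one step.
P = (117 V)² / 661 Ω = 20.71 W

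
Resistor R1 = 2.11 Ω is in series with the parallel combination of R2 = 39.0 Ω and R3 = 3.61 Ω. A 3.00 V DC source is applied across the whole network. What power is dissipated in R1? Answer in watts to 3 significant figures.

Reduce the parallel pair to R_p first; the network is then a simple series string.
R_p = (39.0×3.61)/(39.0+3.61) = 3.304 Ω
R_total = 2.11 + 3.304 = 5.414 Ω
I = V / R_total = 3.00 / 5.414 = 0.5541 A
R1 carries the full series current, so P = I²R.
P_R1 = (0.5541)² × 2.11 = 0.6478 W

0.648 W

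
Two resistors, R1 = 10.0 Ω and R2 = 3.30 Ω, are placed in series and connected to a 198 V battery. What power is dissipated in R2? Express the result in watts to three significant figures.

731 W

The current is common to all series resistors; compute it, then apply P = I²R for the target.
R_total = 10.0 + 3.30 = 13.30 Ω
I = V / R_total = 198 / 13.30 = 14.89 A
P_R2 = I² × R2 = (14.89)² × 3.30 = 731.4 W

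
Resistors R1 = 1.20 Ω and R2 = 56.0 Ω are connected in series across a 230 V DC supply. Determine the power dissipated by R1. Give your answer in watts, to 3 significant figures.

19.4 W

Every series element carries the same I. Get I from the total resistance, then P = I² × R1.
R_total = 1.20 + 56.0 = 57.20 Ω
I = V / R_total = 230 / 57.20 = 4.021 A
P_R1 = I² × R1 = (4.021)² × 1.20 = 19.40 W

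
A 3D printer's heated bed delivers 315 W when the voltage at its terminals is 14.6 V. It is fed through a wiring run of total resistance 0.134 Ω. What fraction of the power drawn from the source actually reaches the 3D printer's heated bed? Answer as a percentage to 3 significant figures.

I = P / V = 315 / 14.6 = 21.58 A through the wiring run.
P_line = I² R_line = (21.58)² × 0.134 = 62.38 W
P_source = P_load + P_line = 315.0 + 62.38 = 377.4 W
η = P_load / P_source = 315.0 / 377.4 = 0.8347

83.5 %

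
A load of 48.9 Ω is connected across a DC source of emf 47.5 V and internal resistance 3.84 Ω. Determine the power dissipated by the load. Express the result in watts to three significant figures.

39.7 W

Find the circuit current first, then P = I²R for the load (series elements share I).
I = ε / (r + R) = 47.5 / (3.84 + 48.9) = 0.9006 A
P_load = I² R = (0.9006)² × 48.9 = 39.67 W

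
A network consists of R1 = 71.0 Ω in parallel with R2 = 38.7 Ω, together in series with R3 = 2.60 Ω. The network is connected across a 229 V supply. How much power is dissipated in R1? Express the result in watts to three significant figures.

Collapse the R1‖R2 pair into one equivalent R_p; then R_p and R3 form a series string.
R_p = (71.0×38.7)/(71.0+38.7) = 25.05 Ω
R_total = R_p + 2.60 = 25.05 + 2.60 = 27.65 Ω
I = V / R_total = 229 / 27.65 = 8.283 A
Voltage across the parallel pair: V_p = I × R_p = 8.283 × 25.05 = 207.5 V
R1 has V_p across it, so P = V_p²/R1.
P_R1 = (207.5)² / 71.0 = 606.2 W

606 W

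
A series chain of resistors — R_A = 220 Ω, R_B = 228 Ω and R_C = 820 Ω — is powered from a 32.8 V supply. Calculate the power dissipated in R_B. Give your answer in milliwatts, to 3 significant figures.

153 mW

In a series string the same current flows through every resistor — find that current, then P = I²R for the one we want.
R_total = 220 + 228 + 820 = 1268 Ω
I = V / R_total = 32.8 / 1268 = 0.02587 A
P_R_B = I² × R_B = (0.02587)² × 228 = 0.1526 W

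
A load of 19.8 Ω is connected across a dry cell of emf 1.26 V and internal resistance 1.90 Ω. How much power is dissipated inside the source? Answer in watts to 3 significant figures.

The internal resistance carries the same current as the load; P_int = I²r.
I = ε / (r + R) = 1.26 / (1.90 + 19.8) = 0.05806 A
P_int = I² r = (0.05806)² × 1.90 = 0.006406 W

0.00641 W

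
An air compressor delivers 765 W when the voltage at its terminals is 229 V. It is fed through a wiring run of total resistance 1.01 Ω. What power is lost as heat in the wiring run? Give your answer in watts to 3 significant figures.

The wiring run is a series resistance carrying the load current; its dissipation is I²R_line.
I = P / V = 765 / 229 = 3.341 A through the wiring run.
P_line = I² R_line = (3.341)² × 1.01 = 11.27 W

11.3 W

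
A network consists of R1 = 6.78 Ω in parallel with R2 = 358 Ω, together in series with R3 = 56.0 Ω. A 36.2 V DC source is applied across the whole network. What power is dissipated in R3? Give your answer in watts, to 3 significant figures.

Combine R1 and R2 into their parallel equivalent first, reducing the network to two series resistors.
R_p = (6.78×358)/(6.78+358) = 6.654 Ω
R_total = R_p + 56.0 = 6.654 + 56.0 = 62.65 Ω
I = V / R_total = 36.2 / 62.65 = 0.5778 A
All the supply current flows through R3; use P = I²R3.
P_R3 = (0.5778)² × 56.0 = 18.69 W

18.7 W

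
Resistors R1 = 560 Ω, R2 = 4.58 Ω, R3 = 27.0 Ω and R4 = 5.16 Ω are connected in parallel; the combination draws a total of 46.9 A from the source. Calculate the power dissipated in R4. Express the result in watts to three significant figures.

Parallel branches share V, not I — compute V via R_eq, then use V²/R for the target branch.
1/R_eq = 1/560 + 1/4.58 + 1/27.0 + 1/5.16 ⇒ R_eq = 2.217 Ω
V = I_total × R_eq = 46.90 × 2.217 = 104.0 V
P_R4 = V² / R4 = (104.0)² / 5.16 = 2096 W

2100 W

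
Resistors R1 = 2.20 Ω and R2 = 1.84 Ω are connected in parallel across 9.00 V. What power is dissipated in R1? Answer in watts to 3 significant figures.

36.8 W

Parallel branches share the same voltage; P = V²/R gives the branch power in one step.
P_R1 = V² / R1 = (9.00)² / 2.20 Ω = 36.82 W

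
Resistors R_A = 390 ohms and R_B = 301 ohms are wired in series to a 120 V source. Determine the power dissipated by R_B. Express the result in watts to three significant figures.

Series elements share the same current, so find I first, then use P = I²R.
R_total = 390 + 301 = 691.0 Ω
I = V / R_total = 120 / 691.0 = 0.1737 A
P_R_B = I² × R_B = (0.1737)² × 301 = 9.078 W

9.08 W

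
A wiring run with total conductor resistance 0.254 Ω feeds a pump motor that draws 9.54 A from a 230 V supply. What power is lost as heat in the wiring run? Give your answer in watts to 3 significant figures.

23.1 W

Only the current and the line resistance are needed for the I²R loss.
The wiring run carries the full 9.54 A.
P_line = I² R_line = (9.540)² × 0.254 = 23.12 W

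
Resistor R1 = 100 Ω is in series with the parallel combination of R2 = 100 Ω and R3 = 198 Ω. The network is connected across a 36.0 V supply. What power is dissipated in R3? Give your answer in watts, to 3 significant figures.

Replace R2 and R3 with their parallel equivalent so the circuit becomes R1 in series with R_p.
R_p = (100×198)/(100+198) = 66.44 Ω
R_total = 100 + 66.44 = 166.4 Ω
I = V / R_total = 36.0 / 166.4 = 0.2163 A
Voltage across the parallel pair: V_p = I × R_p = 0.2163 × 66.44 = 14.37 V
R3 is across V_p, so use P = V²/R for that branch.
P_R3 = (14.37)² / 198 = 1.043 W

1.04 W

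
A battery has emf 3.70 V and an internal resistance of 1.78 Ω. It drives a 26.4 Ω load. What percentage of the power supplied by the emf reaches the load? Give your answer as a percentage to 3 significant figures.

Efficiency is P_load / P_total. With a series r and R sharing the same I, P = I²R for each, so η = R/(R+r).
η = R / (R + r) = 26.4 / (26.4 + 1.78) = 0.9368

93.7 %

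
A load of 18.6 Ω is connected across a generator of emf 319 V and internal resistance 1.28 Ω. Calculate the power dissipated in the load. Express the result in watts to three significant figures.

With r and R in series, I = ε/(r+R); the load dissipates I²R.
I = ε / (r + R) = 319 / (1.28 + 18.6) = 16.05 A
P_load = I² R = (16.05)² × 18.6 = 4789 W

4790 W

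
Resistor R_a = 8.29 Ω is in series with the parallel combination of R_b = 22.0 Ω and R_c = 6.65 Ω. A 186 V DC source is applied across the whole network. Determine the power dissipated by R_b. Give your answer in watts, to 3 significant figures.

228 W

Reduce the parallel pair to R_p first; the network is then a simple series string.
R_p = (22.0×6.65)/(22.0+6.65) = 5.106 Ω
R_total = 8.29 + 5.106 = 13.40 Ω
I = V / R_total = 186 / 13.40 = 13.88 A
Voltage across the parallel pair: V_p = I × R_p = 13.88 × 5.106 = 70.90 V
R_b is across V_p, so use P = V²/R for that branch.
P_R_b = (70.90)² / 22.0 = 228.5 W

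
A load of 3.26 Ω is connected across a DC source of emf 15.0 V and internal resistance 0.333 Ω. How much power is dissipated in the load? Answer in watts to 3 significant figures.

56.8 W

With r and R in series, I = ε/(r+R); the load dissipates I²R.
I = ε / (r + R) = 15.0 / (0.333 + 3.26) = 4.175 A
P_load = I² R = (4.175)² × 3.26 = 56.82 W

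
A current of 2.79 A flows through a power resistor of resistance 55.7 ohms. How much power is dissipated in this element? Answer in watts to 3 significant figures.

434 W

With I and R stated, P = I²R applies in one step.
P = (2.790 A)² × 55.7 Ω = 433.6 W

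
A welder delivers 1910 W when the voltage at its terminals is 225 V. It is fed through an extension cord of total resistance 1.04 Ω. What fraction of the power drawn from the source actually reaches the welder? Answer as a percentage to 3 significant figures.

96.2 %

I = P / V = 1910 / 225 = 8.489 A through the extension cord.
P_line = I² R_line = (8.489)² × 1.04 = 74.94 W
P_source = P_load + P_line = 1910 + 74.94 = 1985 W
η = P_load / P_source = 1910 / 1985 = 0.9622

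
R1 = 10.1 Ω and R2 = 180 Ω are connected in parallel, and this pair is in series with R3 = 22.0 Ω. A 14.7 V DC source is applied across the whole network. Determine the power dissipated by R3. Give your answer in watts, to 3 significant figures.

4.77 W

Combine R1 and R2 into their parallel equivalent first, reducing the network to two series resistors.
R_p = (10.1×180)/(10.1+180) = 9.563 Ω
R_total = R_p + 22.0 = 9.563 + 22.0 = 31.56 Ω
I = V / R_total = 14.7 / 31.56 = 0.4657 A
All the supply current flows through R3; use P = I²R3.
P_R3 = (0.4657)² × 22.0 = 4.772 W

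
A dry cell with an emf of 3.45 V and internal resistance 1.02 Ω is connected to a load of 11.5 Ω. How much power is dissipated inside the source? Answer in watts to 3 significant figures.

r is in series with the load, so it carries the full circuit current — the loss in it is I²r.
I = ε / (r + R) = 3.45 / (1.02 + 11.5) = 0.2756 A
P_int = I² r = (0.2756)² × 1.02 = 0.07745 W

0.0775 W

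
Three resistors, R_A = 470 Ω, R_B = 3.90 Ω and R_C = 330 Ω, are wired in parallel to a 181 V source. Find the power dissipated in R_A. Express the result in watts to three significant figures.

Parallel branches share the same voltage; P = V²/R gives the branch power in one step.
P_R_A = V² / R_A = (181)² / 470 Ω = 69.70 W

69.7 W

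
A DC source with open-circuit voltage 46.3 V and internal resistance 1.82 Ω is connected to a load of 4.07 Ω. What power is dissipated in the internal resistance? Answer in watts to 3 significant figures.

Internal loss is I²r, with I set by the total series resistance r+R.
I = ε / (r + R) = 46.3 / (1.82 + 4.07) = 7.861 A
P_int = I² r = (7.861)² × 1.82 = 112.5 W

112 W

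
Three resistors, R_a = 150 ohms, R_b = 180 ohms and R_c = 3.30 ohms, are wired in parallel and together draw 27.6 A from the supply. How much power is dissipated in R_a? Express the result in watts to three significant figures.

51.1 W

Parallel branches share V, not I — compute V via R_eq, then use V²/R for the target branch.
1/R_eq = 1/150 + 1/180 + 1/3.30 ⇒ R_eq = 3.172 Ω
V = I_total × R_eq = 27.60 × 3.172 = 87.55 V
P_R_a = V² / R_a = (87.55)² / 150 = 51.10 W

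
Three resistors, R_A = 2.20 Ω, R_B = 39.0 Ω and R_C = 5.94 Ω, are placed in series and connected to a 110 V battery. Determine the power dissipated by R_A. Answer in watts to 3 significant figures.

The current is common to all series resistors; compute it, then apply P = I²R for the target.
R_total = 2.20 + 39.0 + 5.94 = 47.14 Ω
I = V / R_total = 110 / 47.14 = 2.333 A
P_R_A = I² × R_A = (2.333)² × 2.20 = 11.98 W

12.0 W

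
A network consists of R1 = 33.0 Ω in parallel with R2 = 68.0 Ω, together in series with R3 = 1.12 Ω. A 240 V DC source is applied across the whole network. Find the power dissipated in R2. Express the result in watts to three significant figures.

Combine R1 and R2 into their parallel equivalent first, reducing the network to two series resistors.
R_p = (33.0×68.0)/(33.0+68.0) = 22.22 Ω
R_total = R_p + 1.12 = 22.22 + 1.12 = 23.34 Ω
I = V / R_total = 240 / 23.34 = 10.28 A
Voltage across the parallel pair: V_p = I × R_p = 10.28 × 22.22 = 228.5 V
R2 sits across V_p; its power is V_p²/R.
P_R2 = (228.5)² / 68.0 = 767.7 W

768 W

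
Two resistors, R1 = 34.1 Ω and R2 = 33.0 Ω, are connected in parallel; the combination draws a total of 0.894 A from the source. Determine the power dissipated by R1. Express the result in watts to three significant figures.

Parallel branches share V, not I — compute V via R_eq, then use V²/R for the target branch.
1/R_eq = 1/34.1 + 1/33.0 ⇒ R_eq = 16.77 Ω
V = I_total × R_eq = 0.8940 × 16.77 = 14.99 V
P_R1 = V² / R1 = (14.99)² / 34.1 = 6.592 W

6.59 W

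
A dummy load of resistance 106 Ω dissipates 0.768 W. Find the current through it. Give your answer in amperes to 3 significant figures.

0.0851 A

The two known quantities fix the third via I = √(P / R).
I = √(0.768 / 106) = 0.08512 A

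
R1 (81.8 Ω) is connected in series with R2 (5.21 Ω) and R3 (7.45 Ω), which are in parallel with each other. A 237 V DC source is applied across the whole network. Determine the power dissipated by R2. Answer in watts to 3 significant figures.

14.1 W

Replace R2 and R3 with their parallel equivalent so the circuit becomes R1 in series with R_p.
R_p = (5.21×7.45)/(5.21+7.45) = 3.066 Ω
R_total = 81.8 + 3.066 = 84.87 Ω
I = V / R_total = 237 / 84.87 = 2.793 A
Voltage across the parallel pair: V_p = I × R_p = 2.793 × 3.066 = 8.562 V
R2 sees V_p directly, so P = V_p² / R2.
P_R2 = (8.562)² / 5.21 = 14.07 W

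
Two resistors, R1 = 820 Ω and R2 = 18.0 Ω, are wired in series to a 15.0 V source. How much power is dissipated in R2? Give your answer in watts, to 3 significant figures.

0.00577 W

Every series element carries the same I. Get I from the total resistance, then P = I² × R2.
R_total = 820 + 18.0 = 838.0 Ω
I = V / R_total = 15.0 / 838.0 = 0.01790 A
P_R2 = I² × R2 = (0.01790)² × 18.0 = 0.005767 W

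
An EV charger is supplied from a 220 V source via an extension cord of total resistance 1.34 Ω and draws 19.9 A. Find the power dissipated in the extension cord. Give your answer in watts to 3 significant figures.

Line loss is just I²R for the cable — we know both I and R_line directly.
The extension cord carries the full 19.9 A.
P_line = I² R_line = (19.90)² × 1.34 = 530.7 W

531 W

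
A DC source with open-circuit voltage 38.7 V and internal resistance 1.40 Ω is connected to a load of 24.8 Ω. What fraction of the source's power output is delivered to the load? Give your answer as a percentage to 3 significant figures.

94.7 %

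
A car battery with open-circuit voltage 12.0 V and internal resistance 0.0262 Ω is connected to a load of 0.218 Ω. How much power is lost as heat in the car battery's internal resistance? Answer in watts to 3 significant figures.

63.3 W

r is in series with the load, so it carries the full circuit current — the loss in it is I²r.
I = ε / (r + R) = 12.0 / (0.0262 + 0.218) = 49.14 A
P_int = I² r = (49.14)² × 0.0262 = 63.27 W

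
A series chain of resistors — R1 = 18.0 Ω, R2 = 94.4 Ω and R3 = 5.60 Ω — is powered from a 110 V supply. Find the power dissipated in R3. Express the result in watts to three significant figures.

4.87 W

Every series element carries the same I. Get I from the total resistance, then P = I² × R3.
R_total = 18.0 + 94.4 + 5.60 = 118.0 Ω
I = V / R_total = 110 / 118.0 = 0.9322 A
P_R3 = I² × R3 = (0.9322)² × 5.60 = 4.866 W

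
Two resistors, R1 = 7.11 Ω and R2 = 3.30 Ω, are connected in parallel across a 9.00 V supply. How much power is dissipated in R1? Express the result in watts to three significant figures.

11.4 W

The supply voltage appears across each parallel branch — just use P = V²/R1.
P_R1 = V² / R1 = (9.00)² / 7.11 Ω = 11.39 W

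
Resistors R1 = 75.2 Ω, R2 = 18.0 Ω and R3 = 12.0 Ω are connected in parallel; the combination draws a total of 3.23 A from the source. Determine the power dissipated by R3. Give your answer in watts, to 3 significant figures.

We need the common branch voltage; get it from I_total × R_eq, then P = V²/R for the branch.
1/R_eq = 1/75.2 + 1/18.0 + 1/12.0 ⇒ R_eq = 6.571 Ω
V = I_total × R_eq = 3.230 × 6.571 = 21.22 V
P_R3 = V² / R3 = (21.22)² / 12.0 = 37.54 W

37.5 W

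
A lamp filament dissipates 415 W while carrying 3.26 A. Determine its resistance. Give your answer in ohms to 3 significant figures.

39.0 Ω

From P = V I = I²R = V²/R, with the two given quantities we get R = P / I².
R = 415 / (3.260)² = 39.05 Ω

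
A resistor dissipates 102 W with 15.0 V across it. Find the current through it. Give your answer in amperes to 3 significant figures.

Rearranging the power relation for the two known quantities gives I = P / V.
I = 102 / 15.0 = 6.800 A

6.80 A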